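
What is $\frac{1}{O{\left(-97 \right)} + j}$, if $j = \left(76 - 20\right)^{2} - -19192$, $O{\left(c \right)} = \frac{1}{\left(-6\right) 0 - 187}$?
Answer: $\frac{187}{4175335} \approx 4.4787 \cdot 10^{-5}$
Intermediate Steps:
$O{\left(c \right)} = - \frac{1}{187}$ ($O{\left(c \right)} = \frac{1}{0 - 187} = \frac{1}{-187} = - \frac{1}{187}$)
$j = 22328$ ($j = 56^{2} + 19192 = 3136 + 19192 = 22328$)
$\frac{1}{O{\left(-97 \right)} + j} = \frac{1}{- \frac{1}{187} + 22328} = \frac{1}{\frac{4175335}{187}} = \frac{187}{4175335}$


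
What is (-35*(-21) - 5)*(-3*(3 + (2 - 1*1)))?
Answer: -8760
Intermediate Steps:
(-35*(-21) - 5)*(-3*(3 + (2 - 1*1))) = (735 - 5)*(-3*(3 + (2 - 1))) = 730*(-3*(3 + 1)) = 730*(-3*4) = 730*(-12) = -8760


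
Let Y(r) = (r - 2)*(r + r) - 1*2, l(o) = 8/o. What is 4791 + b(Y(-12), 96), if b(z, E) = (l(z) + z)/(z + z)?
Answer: 267260289/55778 ≈ 4791.5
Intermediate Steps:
Y(r) = -2 + 2*r*(-2 + r) (Y(r) = (-2 + r)*(2*r) - 2 = 2*r*(-2 + r) - 2 = -2 + 2*r*(-2 + r))
b(z, E) = (z + 8/z)/(2*z) (b(z, E) = (8/z + z)/(z + z) = (z + 8/z)/((2*z)) = (z + 8/z)*(1/(2*z)) = (z + 8/z)/(2*z))
4791 + b(Y(-12), 96) = 4791 + (½ + 4/(-2 - 4*(-12) + 2*(-12)²)²) = 4791 + (½ + 4/(-2 + 48 + 2*144)²) = 4791 + (½ + 4/(-2 + 48 + 288)²) = 4791 + (½ + 4/334²) = 4791 + (½ + 4*(1/111556)) = 4791 + (½ + 1/27889) = 4791 + 27891/55778 = 267260289/55778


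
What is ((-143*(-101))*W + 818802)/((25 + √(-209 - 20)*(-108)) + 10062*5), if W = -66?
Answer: -6766836060/2536283281 - 14519088*I*√229/2536283281 ≈ -2.668 - 0.086628*I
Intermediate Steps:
((-143*(-101))*W + 818802)/((25 + √(-209 - 20)*(-108)) + 10062*5) = (-143*(-101)*(-66) + 818802)/((25 + √(-209 - 20)*(-108)) + 10062*5) = (14443*(-66) + 818802)/((25 + √(-229)*(-108)) + 50310) = (-953238 + 818802)/((25 + (I*√229)*(-108)) + 50310) = -134436/((25 - 108*I*√229) + 50310) = -134436/(50335 - 108*I*√229)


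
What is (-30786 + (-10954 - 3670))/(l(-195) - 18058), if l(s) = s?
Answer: 45410/18253 ≈ 2.4878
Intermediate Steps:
(-30786 + (-10954 - 3670))/(l(-195) - 18058) = (-30786 + (-10954 - 3670))/(-195 - 18058) = (-30786 - 14624)/(-18253) = -45410*(-1/18253) = 45410/18253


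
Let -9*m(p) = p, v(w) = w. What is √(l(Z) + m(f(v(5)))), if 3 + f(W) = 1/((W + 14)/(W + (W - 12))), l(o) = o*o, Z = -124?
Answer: √49957745/57 ≈ 124.00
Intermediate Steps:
l(o) = o²
f(W) = -3 + (-12 + 2*W)/(14 + W) (f(W) = -3 + 1/((W + 14)/(W + (W - 12))) = -3 + 1/((14 + W)/(W + (-12 + W))) = -3 + 1/((14 + W)/(-12 + 2*W)) = -3 + (-12 + 2*W)/(14 + W))
m(p) = -p/9
√(l(Z) + m(f(v(5)))) = √((-124)² - (-54 - 1*5)/(9*(14 + 5))) = √(15376 - (-54 - 5)/(9*19)) = √(15376 - (-59)/171) = √(15376 - ⅑*(-59/19)) = √(15376 + 59/171) = √(2629355/171) = √49957745/57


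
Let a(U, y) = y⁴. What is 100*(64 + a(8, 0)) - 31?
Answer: 6369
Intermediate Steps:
100*(64 + a(8, 0)) - 31 = 100*(64 + 0⁴) - 31 = 100*(64 + 0) - 31 = 100*64 - 31 = 6400 - 31 = 6369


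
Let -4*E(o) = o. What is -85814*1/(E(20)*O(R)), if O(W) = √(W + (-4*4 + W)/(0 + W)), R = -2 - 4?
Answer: -85814*I*√21/35 ≈ -11236.0*I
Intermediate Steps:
R = -6
E(o) = -o/4
O(W) = √(W + (-16 + W)/W)
-85814*1/(E(20)*O(R)) = -85814*(-1/(5*√(1 - 6 - 16/(-6)))) = -85814*(-1/(5*√(1 - 6 - 16*(-⅙)))) = -85814*(-1/(5*√(1 - 6 + 8/3))) = -85814*I*√21/35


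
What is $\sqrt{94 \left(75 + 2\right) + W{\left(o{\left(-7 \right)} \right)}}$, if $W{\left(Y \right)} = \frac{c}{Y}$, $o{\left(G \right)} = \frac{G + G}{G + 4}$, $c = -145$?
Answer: $\frac{\sqrt{1412558}}{14} \approx 84.894$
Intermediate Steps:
$o{\left(G \right)} = \frac{2 G}{4 + G}$
$W{\left(Y \right)} = - \frac{145}{Y}$
$\sqrt{94 \left(75 + 2\right) + W{\left(o{\left(-7 \right)} \right)}} = \sqrt{94 \left(75 + 2\right) - \frac{145}{2 \left(-7\right) \frac{1}{4 - 7}}} = \sqrt{94 \cdot 77 - \frac{145}{2 \left(-7\right) \frac{1}{-3}}} = \sqrt{7238 - \frac{145}{2 \left(-7\right) \left(- \frac{1}{3}\right)}} = \sqrt{7238 - \frac{145}{\frac{14}{3}}} = \sqrt{7238 - \frac{435}{14}} = \sqrt{\frac{100897}{14}} = \frac{\sqrt{1412558}}{14}$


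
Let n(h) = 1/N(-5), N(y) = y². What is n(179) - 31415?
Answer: -785374/25 ≈ -31415.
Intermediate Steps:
n(h) = 1/25 (n(h) = 1/((-5)²) = 1/25)
n(179) - 31415 = 1/25 - 31415 = -785374/25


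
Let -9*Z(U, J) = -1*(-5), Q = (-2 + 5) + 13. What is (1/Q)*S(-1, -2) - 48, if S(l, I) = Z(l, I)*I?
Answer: -3451/72 ≈ -47.931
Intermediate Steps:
Q = 16 (Q = 3 + 13 = 16)
Z(U, J) = -5/9 (Z(U, J) = -(-1)*(-5)/9 = -1/9*5 = -5/9)
S(l, I) = -5*I/9
(1/Q)*S(-1, -2) - 48 = (1/16)*(-5/9*(-2)) - 48 = (1*(1/16))*(10/9) - 48 = (1/16)*(10/9) - 48 = 5/72 - 48 = -3451/72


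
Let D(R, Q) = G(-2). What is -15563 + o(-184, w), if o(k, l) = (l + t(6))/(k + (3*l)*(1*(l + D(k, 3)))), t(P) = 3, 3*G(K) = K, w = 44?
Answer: -86156721/5536 ≈ -15563.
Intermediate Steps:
G(K) = K/3
D(R, Q) = -⅔ (D(R, Q) = (⅓)*(-2) = -⅔)
o(k, l) = (3 + l)/(k + 3*l*(-⅔ + l)) (o(k, l) = (l + 3)/(k + (3*l)*(1*(l - ⅔))) = (3 + l)/(k + (3*l)*(1*(-⅔ + l))) = (3 + l)/(k + (3*l)*(-⅔ + l)) = (3 + l)/(k + 3*l*(-⅔ + l)))
-15563 + o(-184, w) = -15563 + (3 + 44)/(-184 - 2*44 + 3*44²) = -15563 + 47/(-184 - 88 + 3*1936) = -15563 + 47/(-184 - 88 + 5808) = -15563 + 47/5536 = -86156721/5536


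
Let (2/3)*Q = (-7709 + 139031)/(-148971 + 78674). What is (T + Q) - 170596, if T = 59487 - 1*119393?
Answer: -16203796077/70297 ≈ -2.3050e+5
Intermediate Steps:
T = -59906 (T = 59487 - 119393 = -59906)
Q = -196983/70297 (Q = 3*((-7709 + 139031)/(-148971 + 78674))/2 = 3*(131322/(-70297))/2 = 3*(131322*(-1/70297))/2 = (3/2)*(-131322/70297) = -196983/70297 ≈ -2.8022)
(T + Q) - 170596 = (-59906 - 196983/70297) - 170596 = -4211409065/70297 - 170596 = -16203796077/70297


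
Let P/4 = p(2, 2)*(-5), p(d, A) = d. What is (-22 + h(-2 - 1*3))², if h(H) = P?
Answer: 3844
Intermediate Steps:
P = -40 (P = 4*(2*(-5)) = 4*(-10) = -40)
h(H) = -40
(-22 + h(-2 - 1*3))² = (-22 - 40)² = (-62)² = 3844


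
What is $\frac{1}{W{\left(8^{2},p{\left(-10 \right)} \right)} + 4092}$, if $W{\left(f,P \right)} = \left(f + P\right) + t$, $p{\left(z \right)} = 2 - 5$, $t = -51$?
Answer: $\frac{1}{4102} \approx 0.00024378$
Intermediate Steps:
$p{\left(z \right)} = -3$ ($p{\left(z \right)} = 2 - 5 = -3$)
$W{\left(f,P \right)} = -51 + P + f$ ($W{\left(f,P \right)} = \left(f + P\right) - 51 = \left(P + f\right) - 51 = -51 + P + f$)
$\frac{1}{W{\left(8^{2},p{\left(-10 \right)} \right)} + 4092} = \frac{1}{\left(-51 - 3 + 8^{2}\right) + 4092} = \frac{1}{\left(-51 - 3 + 64\right) + 4092} = \frac{1}{10 + 4092} = \frac{1}{4102}$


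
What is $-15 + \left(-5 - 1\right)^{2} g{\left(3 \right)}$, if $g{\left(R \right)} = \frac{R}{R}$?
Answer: $21$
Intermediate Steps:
$g{\left(R \right)} = 1$
$-15 + \left(-5 - 1\right)^{2} g{\left(3 \right)} = -15 + \left(-5 - 1\right)^{2} \cdot 1 = -15 + \left(-6\right)^{2} \cdot 1 = -15 + 36 \cdot 1 = -15 + 36 = 21$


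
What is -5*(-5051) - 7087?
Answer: 18168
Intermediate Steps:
-5*(-5051) - 7087 = 25255 - 7087 = 18168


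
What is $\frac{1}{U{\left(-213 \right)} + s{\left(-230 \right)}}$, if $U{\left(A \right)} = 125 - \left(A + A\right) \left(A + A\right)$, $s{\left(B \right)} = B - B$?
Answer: $- \frac{1}{181351} \approx -5.5142 \cdot 10^{-6}$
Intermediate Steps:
$s{\left(B \right)} = 0$
$U{\left(A \right)} = 125 - 4 A^{2}$ ($U{\left(A \right)} = 125 - 2 A 2 A = 125 - 4 A^{2}$)
$\frac{1}{U{\left(-213 \right)} + s{\left(-230 \right)}} = \frac{1}{\left(125 - 4 \left(-213\right)^{2}\right) + 0} = \frac{1}{\left(125 - 181476\right) + 0} = \frac{1}{-181351 + 0} = \frac{1}{-181351} = - \frac{1}{181351}$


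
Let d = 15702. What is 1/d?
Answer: 1/15702 ≈ 6.3686e-5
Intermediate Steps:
1/d = 1/15702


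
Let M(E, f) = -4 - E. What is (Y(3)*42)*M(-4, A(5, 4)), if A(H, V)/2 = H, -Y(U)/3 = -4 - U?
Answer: 0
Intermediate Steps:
Y(U) = 12 + 3*U (Y(U) = -3*(-4 - U) = 12 + 3*U)
A(H, V) = 2*H
(Y(3)*42)*M(-4, A(5, 4)) = ((12 + 3*3)*42)*(-4 - 1*(-4)) = ((12 + 9)*42)*(-4 + 4) = (21*42)*0 = 882*0 = 0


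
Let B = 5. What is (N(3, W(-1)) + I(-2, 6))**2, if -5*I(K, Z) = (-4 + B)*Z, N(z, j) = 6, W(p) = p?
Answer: 576/25 ≈ 23.040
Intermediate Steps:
I(K, Z) = -Z/5 (I(K, Z) = -(-4 + 5)*Z/5 = -Z/5)
(N(3, W(-1)) + I(-2, 6))**2 = (6 - 1/5*6)**2 = (6 - 6/5)**2 = (24/5)**2 = 576/25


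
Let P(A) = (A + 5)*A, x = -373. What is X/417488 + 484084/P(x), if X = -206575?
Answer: 10858996887/3581629552 ≈ 3.0319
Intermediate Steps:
P(A) = A*(5 + A) (P(A) = (5 + A)*A = A*(5 + A))
X/417488 + 484084/P(x) = -206575/417488 + 484084/((-373*(5 - 373))) = -206575*1/417488 + 484084/((-373*(-368))) = -206575/417488 + 484084/137264 = -206575/417488 + 484084*(1/137264) = -206575/417488 + 121021/34316 = 10858996887/3581629552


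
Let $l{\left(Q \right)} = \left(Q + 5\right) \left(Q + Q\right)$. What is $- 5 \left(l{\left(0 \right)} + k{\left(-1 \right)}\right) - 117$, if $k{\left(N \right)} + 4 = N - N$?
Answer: $-97$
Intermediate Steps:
$l{\left(Q \right)} = 2 Q \left(5 + Q\right)$ ($l{\left(Q \right)} = \left(5 + Q\right) 2 Q = 2 Q \left(5 + Q\right)$)
$k{\left(N \right)} = -4$ ($k{\left(N \right)} = -4 + \left(N - N\right) = -4 + 0 = -4$)
$- 5 \left(l{\left(0 \right)} + k{\left(-1 \right)}\right) - 117 = - 5 \left(2 \cdot 0 \left(5 + 0\right) - 4\right) - 117 = - 5 \left(2 \cdot 0 \cdot 5 - 4\right) - 117 = - 5 \left(0 - 4\right) - 117 = \left(-5\right) \left(-4\right) - 117 = 20 - 117 = -97$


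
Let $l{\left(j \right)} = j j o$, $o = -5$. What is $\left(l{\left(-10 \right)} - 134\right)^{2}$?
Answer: $401956$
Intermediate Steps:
$l{\left(j \right)} = - 5 j^{2}$ ($l{\left(j \right)} = j j \left(-5\right) = j^{2} \left(-5\right) = - 5 j^{2}$)
$\left(l{\left(-10 \right)} - 134\right)^{2} = \left(- 5 \left(-10\right)^{2} - 134\right)^{2} = \left(\left(-5\right) 100 - 134\right)^{2} = \left(-500 - 134\right)^{2} = \left(-634\right)^{2} = 401956$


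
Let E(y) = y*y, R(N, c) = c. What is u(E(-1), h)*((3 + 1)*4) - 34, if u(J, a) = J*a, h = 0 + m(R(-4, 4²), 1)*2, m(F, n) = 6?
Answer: 158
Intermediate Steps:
E(y) = y²
h = 12 (h = 0 + 6*2 = 0 + 12 = 12)
u(E(-1), h)*((3 + 1)*4) - 34 = ((-1)²*12)*((3 + 1)*4) - 34 = (1*12)*(4*4) - 34 = 12*16 - 34 = 192 - 34 = 158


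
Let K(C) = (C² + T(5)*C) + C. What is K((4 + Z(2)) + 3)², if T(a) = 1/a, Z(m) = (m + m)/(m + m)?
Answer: 135424/25 ≈ 5417.0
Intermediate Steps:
Z(m) = 1 (Z(m) = (2*m)/((2*m)) = (2*m)*(1/(2*m)) = 1)
K(C) = C² + 6*C/5 (K(C) = (C² + C/5) + C = C² + 6*C/5)
K((4 + Z(2)) + 3)² = (((4 + 1) + 3)*(6 + 5*((4 + 1) + 3))/5)² = ((5 + 3)*(6 + 5*(5 + 3))/5)² = ((⅕)*8*(6 + 5*8))² = ((⅕)*8*(6 + 40))² = ((⅕)*8*46)² = (368/5)² = 135424/25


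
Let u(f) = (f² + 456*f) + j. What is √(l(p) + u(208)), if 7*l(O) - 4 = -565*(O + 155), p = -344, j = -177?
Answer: √7506338/7 ≈ 391.40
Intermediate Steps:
u(f) = -177 + f² + 456*f (u(f) = (f² + 456*f) - 177 = -177 + f² + 456*f)
l(O) = -87571/7 - 565*O/7 (l(O) = 4/7 + (-565*(O + 155))/7 = 4/7 + (-565*(155 + O))/7 = 4/7 + (-87575 - 565*O)/7 = 4/7 + (-87575/7 - 565*O/7) = -87571/7 - 565*O/7)
√(l(p) + u(208)) = √((-87571/7 - 565/7*(-344)) + (-177 + 208² + 456*208)) = √((-87571/7 + 194360/7) + (-177 + 43264 + 94848)) = √(106789/7 + 137935) = √(1072334/7) = √7506338/7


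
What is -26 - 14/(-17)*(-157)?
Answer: -2640/17 ≈ -155.29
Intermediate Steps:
-26 - 14/(-17)*(-157) = -26 - 14*(-1/17)*(-157) = -26 + (14/17)*(-157) = -26 - 2198/17 = -2640/17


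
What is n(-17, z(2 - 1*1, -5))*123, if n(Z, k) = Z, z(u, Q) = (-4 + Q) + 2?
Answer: -2091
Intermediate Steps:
z(u, Q) = -2 + Q
n(-17, z(2 - 1*1, -5))*123 = -17*123 = -2091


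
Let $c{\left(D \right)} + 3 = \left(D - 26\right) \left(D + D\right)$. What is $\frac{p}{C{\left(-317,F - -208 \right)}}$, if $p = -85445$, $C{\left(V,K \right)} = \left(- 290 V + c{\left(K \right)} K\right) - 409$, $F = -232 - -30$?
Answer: $- \frac{85445}{90063} \approx -0.94872$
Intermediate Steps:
$F = -202$ ($F = -232 + 30 = -202$)
$c{\left(D \right)} = -3 + 2 D \left(-26 + D\right)$ ($c{\left(D \right)} = -3 + \left(D - 26\right) \left(D + D\right) = -3 + \left(-26 + D\right) 2 D = -3 + 2 D \left(-26 + D\right)$)
$C{\left(V,K \right)} = -409 - 290 V + K \left(-3 - 52 K + 2 K^{2}\right)$ ($C{\left(V,K \right)} = \left(- 290 V + \left(-3 - 52 K + 2 K^{2}\right) K\right) - 409 = \left(- 290 V + K \left(-3 - 52 K + 2 K^{2}\right)\right) - 409 = -409 - 290 V + K \left(-3 - 52 K + 2 K^{2}\right)$)
$\frac{p}{C{\left(-317,F - -208 \right)}} = - \frac{85445}{-409 - -91930 - \left(-202 - -208\right) \left(3 - 2 \left(-202 - -208\right)^{2} + 52 \left(-202 - -208\right)\right)} = - \frac{85445}{-409 + 91930 - \left(-202 + 208\right) \left(3 - 2 \left(-202 + 208\right)^{2} + 52 \left(-202 + 208\right)\right)} = - \frac{85445}{-409 + 91930 - 6 \left(3 - 2 \cdot 6^{2} + 52 \cdot 6\right)} = - \frac{85445}{-409 + 91930 - 6 \left(3 - 72 + 312\right)} = - \frac{85445}{-409 + 91930 - 6 \cdot 243} = - \frac{85445}{-409 + 91930 - 1458} = - \frac{85445}{90063}$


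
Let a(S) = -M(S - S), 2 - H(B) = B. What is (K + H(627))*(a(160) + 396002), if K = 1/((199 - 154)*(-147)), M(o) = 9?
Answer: -1637183955368/6615 ≈ -2.4750e+8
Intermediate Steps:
H(B) = 2 - B
K = -1/6615 (K = 1/(45*(-147)) = 1/(-6615) = -1/6615 ≈ -0.00015117)
a(S) = -9 (a(S) = -1*9 = -9)
(K + H(627))*(a(160) + 396002) = (-1/6615 + (2 - 1*627))*(-9 + 396002) = (-1/6615 + (2 - 627))*395993 = (-1/6615 - 625)*395993 = -4134376/6615*395993 = -1637183955368/6615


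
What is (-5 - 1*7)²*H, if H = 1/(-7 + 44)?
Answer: 144/37 ≈ 3.8919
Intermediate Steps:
H = 1/37 ≈ 0.027027
(-5 - 1*7)²*H = (-5 - 1*7)²*(1/37) = (-5 - 7)²*(1/37) = (-12)²*(1/37) = 144*(1/37) = 144/37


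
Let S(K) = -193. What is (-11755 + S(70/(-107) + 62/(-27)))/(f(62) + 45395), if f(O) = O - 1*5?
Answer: -2987/11363 ≈ -0.26287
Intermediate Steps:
f(O) = -5 + O (f(O) = O - 5 = -5 + O)
(-11755 + S(70/(-107) + 62/(-27)))/(f(62) + 45395) = (-11755 - 193)/((-5 + 62) + 45395) = -11948/(57 + 45395) = -11948/45452 = -11948*1/45452 = -2987/11363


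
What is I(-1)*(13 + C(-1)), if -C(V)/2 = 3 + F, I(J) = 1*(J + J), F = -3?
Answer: -26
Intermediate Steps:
I(J) = 2*J (I(J) = 1*(2*J) = 2*J)
C(V) = 0 (C(V) = -2*(3 - 3) = -2*0 = 0)
I(-1)*(13 + C(-1)) = (2*(-1))*(13 + 0) = -2*13 = -26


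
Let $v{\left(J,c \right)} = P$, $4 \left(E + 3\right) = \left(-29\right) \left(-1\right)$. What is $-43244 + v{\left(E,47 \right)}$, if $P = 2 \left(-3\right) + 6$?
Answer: $-43244$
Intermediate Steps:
$E = \frac{17}{4}$ ($E = -3 + \frac{\left(-29\right) \left(-1\right)}{4} = -3 + \frac{1}{4} \cdot 29 = -3 + \frac{29}{4} = \frac{17}{4} \approx 4.25$)
$P = 0$ ($P = -6 + 6 = 0$)
$v{\left(J,c \right)} = 0$
$-43244 + v{\left(E,47 \right)} = -43244 + 0 = -43244$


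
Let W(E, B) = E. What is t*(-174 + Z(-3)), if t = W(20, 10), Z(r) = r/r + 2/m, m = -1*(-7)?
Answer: -24180/7 ≈ -3454.3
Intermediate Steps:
m = 7
Z(r) = 9/7 (Z(r) = r/r + 2/7 = 1 + 2*(⅐) = 1 + 2/7 = 9/7)
t = 20
t*(-174 + Z(-3)) = 20*(-174 + 9/7) = 20*(-1209/7) = -24180/7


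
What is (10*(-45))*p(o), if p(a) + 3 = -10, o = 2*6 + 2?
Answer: 5850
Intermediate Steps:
o = 14 (o = 12 + 2 = 14)
p(a) = -13 (p(a) = -3 - 10 = -13)
(10*(-45))*p(o) = (10*(-45))*(-13) = -450*(-13) = 5850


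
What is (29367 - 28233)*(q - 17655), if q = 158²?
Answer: 8288406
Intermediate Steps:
q = 24964
(29367 - 28233)*(q - 17655) = (29367 - 28233)*(24964 - 17655) = 1134*7309 = 8288406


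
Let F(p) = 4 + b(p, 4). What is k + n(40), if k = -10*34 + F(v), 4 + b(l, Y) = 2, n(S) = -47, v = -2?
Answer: -385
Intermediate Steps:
b(l, Y) = -2 (b(l, Y) = -4 + 2 = -2)
F(p) = 2 (F(p) = 4 - 2 = 2)
k = -338 (k = -10*34 + 2 = -340 + 2 = -338)
k + n(40) = -338 - 47 = -385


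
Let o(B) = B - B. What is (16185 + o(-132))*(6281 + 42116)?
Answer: 783305445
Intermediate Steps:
o(B) = 0
(16185 + o(-132))*(6281 + 42116) = (16185 + 0)*(6281 + 42116) = 16185*48397 = 783305445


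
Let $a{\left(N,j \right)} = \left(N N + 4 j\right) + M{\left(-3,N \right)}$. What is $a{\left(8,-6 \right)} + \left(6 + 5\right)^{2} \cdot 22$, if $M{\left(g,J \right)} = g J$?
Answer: $2678$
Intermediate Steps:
$M{\left(g,J \right)} = J g$
$a{\left(N,j \right)} = N^{2} - 3 N + 4 j$ ($a{\left(N,j \right)} = \left(N N + 4 j\right) + N \left(-3\right) = \left(N^{2} + 4 j\right) - 3 N = N^{2} - 3 N + 4 j$)
$a{\left(8,-6 \right)} + \left(6 + 5\right)^{2} \cdot 22 = \left(8^{2} - 24 + 4 \left(-6\right)\right) + \left(6 + 5\right)^{2} \cdot 22 = \left(64 - 24 - 24\right) + 11^{2} \cdot 22 = 16 + 121 \cdot 22 = 16 + 2662 = 2678$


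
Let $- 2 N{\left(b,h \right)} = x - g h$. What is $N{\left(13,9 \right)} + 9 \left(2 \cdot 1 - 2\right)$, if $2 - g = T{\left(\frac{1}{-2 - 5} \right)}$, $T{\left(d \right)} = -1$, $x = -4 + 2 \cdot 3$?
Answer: $\frac{25}{2} \approx 12.5$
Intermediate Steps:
$x = 2$ ($x = -4 + 6 = 2$)
$g = 3$ ($g = 2 - -1 = 2 + 1 = 3$)
$N{\left(b,h \right)} = -1 + \frac{3 h}{2}$ ($N{\left(b,h \right)} = - \frac{2 - 3 h}{2} = -1 + \frac{3 h}{2}$)
$N{\left(13,9 \right)} + 9 \left(2 \cdot 1 - 2\right) = \left(-1 + \frac{3}{2} \cdot 9\right) + 9 \left(2 \cdot 1 - 2\right) = \left(-1 + \frac{27}{2}\right) + 9 \left(2 - 2\right) = \frac{25}{2} + 9 \cdot 0 = \frac{25}{2} + 0 = \frac{25}{2}$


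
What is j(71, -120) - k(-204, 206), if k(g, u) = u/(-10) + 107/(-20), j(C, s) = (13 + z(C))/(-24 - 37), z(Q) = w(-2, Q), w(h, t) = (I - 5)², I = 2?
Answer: 31219/1220 ≈ 25.589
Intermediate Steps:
w(h, t) = 9 (w(h, t) = (2 - 5)² = (-3)² = 9)
z(Q) = 9
j(C, s) = -22/61 (j(C, s) = (13 + 9)/(-24 - 37) = 22/(-61) = 22*(-1/61) = -22/61)
k(g, u) = -107/20 - u/10 (k(g, u) = u*(-⅒) + 107*(-1/20) = -u/10 - 107/20 = -107/20 - u/10)
j(71, -120) - k(-204, 206) = -22/61 - (-107/20 - ⅒*206) = -22/61 - (-107/20 - 103/5) = -22/61 - 1*(-519/20) = -22/61 + 519/20 = 31219/1220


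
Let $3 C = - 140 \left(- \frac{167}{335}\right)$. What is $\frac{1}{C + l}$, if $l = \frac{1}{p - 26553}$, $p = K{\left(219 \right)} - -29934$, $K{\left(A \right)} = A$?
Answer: $\frac{241200}{5611267} \approx 0.042985$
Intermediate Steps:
$p = 30153$ ($p = 219 - -29934 = 219 + 29934 = 30153$)
$C = \frac{4676}{201}$ ($C = \frac{\left(-140\right) \left(- \frac{167}{335}\right)}{3} = \frac{1}{3} \cdot \frac{4676}{67} = \frac{4676}{201} \approx 23.264$)
$l = \frac{1}{3600}$ ($l = \frac{1}{30153 - 26553} = \frac{1}{3600} \approx 0.00027778$)
$\frac{1}{C + l} = \frac{1}{\frac{4676}{201} + \frac{1}{3600}} = \frac{1}{\frac{5611267}{241200}} = \frac{241200}{5611267}$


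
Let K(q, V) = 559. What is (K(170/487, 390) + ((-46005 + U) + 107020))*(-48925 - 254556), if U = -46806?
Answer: -4481807408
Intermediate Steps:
(K(170/487, 390) + ((-46005 + U) + 107020))*(-48925 - 254556) = (559 + ((-46005 - 46806) + 107020))*(-48925 - 254556) = (559 + (-92811 + 107020))*(-303481) = (559 + 14209)*(-303481) = 14768*(-303481) = -4481807408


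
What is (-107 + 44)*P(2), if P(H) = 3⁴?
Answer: -5103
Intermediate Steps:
P(H) = 81
(-107 + 44)*P(2) = (-107 + 44)*81 = -63*81 = -5103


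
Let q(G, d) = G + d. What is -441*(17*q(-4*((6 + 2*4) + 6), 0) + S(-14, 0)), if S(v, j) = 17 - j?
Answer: 592263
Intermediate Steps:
-441*(17*q(-4*((6 + 2*4) + 6), 0) + S(-14, 0)) = -441*(17*(-4*((6 + 2*4) + 6) + 0) + (17 - 1*0)) = -441*(17*(-4*((6 + 8) + 6) + 0) + (17 + 0)) = -441*(17*(-4*(14 + 6) + 0) + 17) = -441*(17*(-4*20 + 0) + 17) = -441*(17*(-80 + 0) + 17) = -441*(17*(-80) + 17) = -441*(-1360 + 17) = -441*(-1343) = 592263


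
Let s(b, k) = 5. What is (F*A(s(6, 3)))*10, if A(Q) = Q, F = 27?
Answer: 1350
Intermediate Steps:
(F*A(s(6, 3)))*10 = (27*5)*10 = 135*10 = 1350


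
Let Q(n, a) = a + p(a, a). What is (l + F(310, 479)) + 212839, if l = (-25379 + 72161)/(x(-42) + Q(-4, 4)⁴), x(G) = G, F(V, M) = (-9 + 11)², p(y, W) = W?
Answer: 431456152/2027 ≈ 2.1285e+5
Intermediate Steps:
F(V, M) = 4 (F(V, M) = 2² = 4)
Q(n, a) = 2*a (Q(n, a) = a + a = 2*a)
l = 23391/2027 (l = (-25379 + 72161)/(-42 + (2*4)⁴) = 46782/(-42 + 8⁴) = 46782/(-42 + 4096) = 46782/4054 = 46782*(1/4054) = 23391/2027 ≈ 11.540)
(l + F(310, 479)) + 212839 = (23391/2027 + 4) + 212839 = 31499/2027 + 212839 = 431456152/2027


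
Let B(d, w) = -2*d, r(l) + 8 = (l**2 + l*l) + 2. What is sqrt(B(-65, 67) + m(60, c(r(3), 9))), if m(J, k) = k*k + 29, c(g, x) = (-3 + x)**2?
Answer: sqrt(1455) ≈ 38.144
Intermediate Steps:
r(l) = -6 + 2*l**2 (r(l) = -8 + ((l**2 + l*l) + 2) = -8 + ((l**2 + l**2) + 2) = -8 + (2*l**2 + 2) = -8 + (2 + 2*l**2) = -6 + 2*l**2)
m(J, k) = 29 + k**2 (m(J, k) = k**2 + 29 = 29 + k**2)
sqrt(B(-65, 67) + m(60, c(r(3), 9))) = sqrt(-2*(-65) + (29 + ((-3 + 9)**2)**2)) = sqrt(130 + (29 + (6**2)**2)) = sqrt(130 + (29 + 36**2)) = sqrt(130 + (29 + 1296)) = sqrt(130 + 1325) = sqrt(1455)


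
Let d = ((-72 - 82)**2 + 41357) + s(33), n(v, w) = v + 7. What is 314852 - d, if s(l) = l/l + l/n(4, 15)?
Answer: 249775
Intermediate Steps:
n(v, w) = 7 + v
s(l) = 1 + l/11 (s(l) = l/l + l/(7 + 4) = 1 + l/11)
d = 65077 (d = ((-72 - 82)**2 + 41357) + (1 + (1/11)*33) = ((-154)**2 + 41357) + (1 + 3) = (23716 + 41357) + 4 = 65073 + 4 = 65077)
314852 - d = 314852 - 1*65077 = 314852 - 65077 = 249775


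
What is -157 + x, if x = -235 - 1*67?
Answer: -459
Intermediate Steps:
x = -302 (x = -235 - 67 = -302)
-157 + x = -157 - 302 = -459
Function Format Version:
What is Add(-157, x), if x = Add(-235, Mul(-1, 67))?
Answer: -459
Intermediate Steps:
x = -302 (x = Add(-235, -67) = -302)
Add(-157, x) = Add(-157, -302) = -459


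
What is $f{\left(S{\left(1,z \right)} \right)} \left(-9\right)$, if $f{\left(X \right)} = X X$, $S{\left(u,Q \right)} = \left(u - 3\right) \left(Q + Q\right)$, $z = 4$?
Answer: $-2304$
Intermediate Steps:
$S{\left(u,Q \right)} = 2 Q \left(-3 + u\right)$ ($S{\left(u,Q \right)} = \left(-3 + u\right) 2 Q = 2 Q \left(-3 + u\right)$)
$f{\left(X \right)} = X^{2}$
$f{\left(S{\left(1,z \right)} \right)} \left(-9\right) = \left(2 \cdot 4 \left(-3 + 1\right)\right)^{2} \left(-9\right) = \left(2 \cdot 4 \left(-2\right)\right)^{2} \left(-9\right) = \left(-16\right)^{2} \left(-9\right) = 256 \left(-9\right) = -2304$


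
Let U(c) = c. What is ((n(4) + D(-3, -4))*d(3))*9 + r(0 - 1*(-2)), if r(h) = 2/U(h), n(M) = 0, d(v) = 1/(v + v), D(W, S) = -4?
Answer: -5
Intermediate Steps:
d(v) = 1/(2*v)
r(h) = 2/h
((n(4) + D(-3, -4))*d(3))*9 + r(0 - 1*(-2)) = ((0 - 4)*((½)/3))*9 + 2/(0 - 1*(-2)) = -2/3*9 + 2/(0 + 2) = -4*⅙*9 + 2/2 = -⅔*9 + 2*(½) = -6 + 1 = -5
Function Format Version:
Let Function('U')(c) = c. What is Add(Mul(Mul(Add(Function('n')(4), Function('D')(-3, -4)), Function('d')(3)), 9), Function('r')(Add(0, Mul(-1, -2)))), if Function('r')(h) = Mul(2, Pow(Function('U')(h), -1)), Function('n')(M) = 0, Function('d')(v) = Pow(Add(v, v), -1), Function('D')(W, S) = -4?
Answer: -5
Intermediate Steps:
Function('d')(v) = Mul(Rational(1, 2), Pow(v, -1)) (Function('d')(v) = Pow(Mul(2, v), -1) = Mul(Rational(1, 2), Pow(v, -1)))
Function('r')(h) = Mul(2, Pow(h, -1))
Add(Mul(Mul(Add(Function('n')(4), Function('D')(-3, -4)), Function('d')(3)), 9), Function('r')(Add(0, Mul(-1, -2)))) = Add(Mul(Mul(Add(0, -4), Mul(Rational(1, 2), Pow(3, -1))), 9), Mul(2, Pow(Add(0, Mul(-1, -2)), -1))) = Add(Mul(Mul(-4, Mul(Rational(1, 2), Rational(1, 3))), 9), Mul(2, Pow(Add(0, 2), -1))) = Add(Mul(Mul(-4, Rational(1, 6)), 9), Mul(2, Pow(2, -1))) = Add(Mul(Rational(-2, 3), 9), Mul(2, Rational(1, 2))) = Add(-6, 1) = -5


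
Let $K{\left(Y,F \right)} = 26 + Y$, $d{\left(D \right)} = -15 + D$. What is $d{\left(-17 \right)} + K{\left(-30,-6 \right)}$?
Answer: $-36$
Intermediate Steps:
$d{\left(-17 \right)} + K{\left(-30,-6 \right)} = \left(-15 - 17\right) + \left(26 - 30\right) = -32 - 4 = -36$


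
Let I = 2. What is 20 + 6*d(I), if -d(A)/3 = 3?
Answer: -34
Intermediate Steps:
d(A) = -9 (d(A) = -3*3 = -9)
20 + 6*d(I) = 20 + 6*(-9) = 20 - 54 = -34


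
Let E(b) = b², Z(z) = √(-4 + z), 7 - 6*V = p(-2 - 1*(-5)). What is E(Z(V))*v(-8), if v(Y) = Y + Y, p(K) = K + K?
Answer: 184/3 ≈ 61.333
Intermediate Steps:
p(K) = 2*K
V = ⅙ (V = 7/6 - (-2 - 1*(-5))/3 = 7/6 - (-2 + 5)/3 = 7/6 - 3/3 = 7/6 - ⅙*6 = 7/6 - 1 = ⅙ ≈ 0.16667)
v(Y) = 2*Y
E(Z(V))*v(-8) = (√(-4 + ⅙))²*(2*(-8)) = (√(-23/6))²*(-16) = (I*√138/6)²*(-16) = -23/6*(-16) = 184/3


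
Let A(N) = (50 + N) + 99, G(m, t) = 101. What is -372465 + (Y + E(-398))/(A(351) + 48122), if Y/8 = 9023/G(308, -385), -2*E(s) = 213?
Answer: -3658218509605/9821644 ≈ -3.7247e+5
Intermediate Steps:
E(s) = -213/2 (E(s) = -1/2*213 = -213/2)
A(N) = 149 + N
Y = 72184/101 (Y = 8*(9023/101) = 72184/101 ≈ 714.69)
-372465 + (Y + E(-398))/(A(351) + 48122) = -372465 + (72184/101 - 213/2)/((149 + 351) + 48122) = -372465 + 122855/(202*(500 + 48122)) = -372465 + (122855/202)/48622 = -372465 + (122855/202)*(1/48622) = -372465 + 122855/9821644 = -3658218509605/9821644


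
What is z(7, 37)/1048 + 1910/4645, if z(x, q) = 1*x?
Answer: 406839/973592 ≈ 0.41787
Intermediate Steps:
z(x, q) = x
z(7, 37)/1048 + 1910/4645 = 7/1048 + 1910/4645 = 7*(1/1048) + 1910*(1/4645) = 7/1048 + 382/929 = 406839/973592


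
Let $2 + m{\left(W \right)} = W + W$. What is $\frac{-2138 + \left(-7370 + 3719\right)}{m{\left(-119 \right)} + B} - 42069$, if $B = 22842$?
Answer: $- \frac{950849327}{22602} \approx -42069.0$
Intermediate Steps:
$m{\left(W \right)} = -2 + 2 W$ ($m{\left(W \right)} = -2 + \left(W + W\right) = -2 + 2 W$)
$\frac{-2138 + \left(-7370 + 3719\right)}{m{\left(-119 \right)} + B} - 42069 = \frac{-2138 + \left(-7370 + 3719\right)}{\left(-2 + 2 \left(-119\right)\right) + 22842} - 42069 = \frac{-2138 - 3651}{\left(-2 - 238\right) + 22842} - 42069 = - \frac{5789}{-240 + 22842} - 42069 = - \frac{5789}{22602} - 42069 = - \frac{950849327}{22602}$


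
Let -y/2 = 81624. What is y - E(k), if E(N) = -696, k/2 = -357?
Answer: -162552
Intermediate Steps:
k = -714 (k = 2*(-357) = -714)
y = -163248 (y = -2*81624 = -163248)
y - E(k) = -163248 - 1*(-696) = -163248 + 696 = -162552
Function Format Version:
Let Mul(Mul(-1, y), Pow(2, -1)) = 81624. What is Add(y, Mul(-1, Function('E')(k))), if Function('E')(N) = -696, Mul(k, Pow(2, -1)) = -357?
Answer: -162552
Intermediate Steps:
k = -714 (k = Mul(2, -357) = -714)
y = -163248 (y = Mul(-2, 81624) = -163248)
Add(y, Mul(-1, Function('E')(k))) = Add(-163248, Mul(-1, -696)) = Add(-163248, 696) = -162552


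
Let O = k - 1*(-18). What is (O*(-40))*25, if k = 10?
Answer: -28000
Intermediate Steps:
O = 28 (O = 10 - 1*(-18) = 10 + 18 = 28)
(O*(-40))*25 = (28*(-40))*25 = -1120*25 = -28000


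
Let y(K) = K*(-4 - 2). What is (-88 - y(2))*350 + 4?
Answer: -26596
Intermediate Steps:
y(K) = -6*K (y(K) = K*(-6) = -6*K)
(-88 - y(2))*350 + 4 = (-88 - (-6)*2)*350 + 4 = (-88 - 1*(-12))*350 + 4 = (-88 + 12)*350 + 4 = -76*350 + 4 = -26600 + 4 = -26596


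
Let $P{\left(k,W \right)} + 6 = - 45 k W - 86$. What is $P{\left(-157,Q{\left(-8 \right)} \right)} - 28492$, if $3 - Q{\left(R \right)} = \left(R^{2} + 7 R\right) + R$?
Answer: $-7389$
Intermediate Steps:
$Q{\left(R \right)} = 3 - R^{2} - 8 R$ ($Q{\left(R \right)} = 3 - \left(\left(R^{2} + 7 R\right) + R\right) = 3 - \left(R^{2} + 8 R\right) = 3 - R^{2} - 8 R$)
$P{\left(k,W \right)} = -92 - 45 W k$ ($P{\left(k,W \right)} = -6 + \left(- 45 k W - 86\right) = -6 - \left(86 + 45 W k\right) = -92 - 45 W k$)
$P{\left(-157,Q{\left(-8 \right)} \right)} - 28492 = \left(-92 - 45 \left(3 - \left(-8\right)^{2} - -64\right) \left(-157\right)\right) - 28492 = \left(-92 - 45 \left(3 - 64 + 64\right) \left(-157\right)\right) - 28492 = \left(-92 - 135 \left(-157\right)\right) - 28492 = \left(-92 + 21195\right) - 28492 = 21103 - 28492 = -7389$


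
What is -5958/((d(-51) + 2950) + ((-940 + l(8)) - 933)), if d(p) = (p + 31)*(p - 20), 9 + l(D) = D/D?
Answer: -5958/2489 ≈ -2.3937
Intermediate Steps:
l(D) = -8 (l(D) = -9 + D/D = -9 + 1 = -8)
d(p) = (-20 + p)*(31 + p) (d(p) = (31 + p)*(-20 + p) = (-20 + p)*(31 + p))
-5958/((d(-51) + 2950) + ((-940 + l(8)) - 933)) = -5958/(((-620 + (-51)² + 11*(-51)) + 2950) + ((-940 - 8) - 933)) = -5958/(((-620 + 2601 - 561) + 2950) + (-948 - 933)) = -5958/((1420 + 2950) - 1881) = -5958/(4370 - 1881) = -5958/2489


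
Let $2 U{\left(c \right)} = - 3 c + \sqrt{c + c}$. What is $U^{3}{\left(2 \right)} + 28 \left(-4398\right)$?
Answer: $-123152$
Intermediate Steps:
$U{\left(c \right)} = - \frac{3 c}{2} + \frac{\sqrt{2} \sqrt{c}}{2}$ ($U{\left(c \right)} = \frac{- 3 c + \sqrt{c + c}}{2} = \frac{- 3 c + \sqrt{2 c}}{2} = \frac{- 3 c + \sqrt{2} \sqrt{c}}{2} = - \frac{3 c}{2} + \frac{\sqrt{2} \sqrt{c}}{2}$)
$U^{3}{\left(2 \right)} + 28 \left(-4398\right) = \left(\left(- \frac{3}{2}\right) 2 + \frac{\sqrt{2} \sqrt{2}}{2}\right)^{3} + 28 \left(-4398\right) = \left(-3 + 1\right)^{3} - 123144 = \left(-2\right)^{3} - 123144 = -8 - 123144 = -123152$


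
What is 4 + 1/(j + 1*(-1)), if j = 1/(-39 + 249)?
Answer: 626/209 ≈ 2.9952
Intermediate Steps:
j = 1/210 ≈ 0.0047619
4 + 1/(j + 1*(-1)) = 4 + 1/(1/210 + 1*(-1)) = 4 + 1/(1/210 - 1) = 4 + 1/(-209/210) = 4 - 210/209 = 626/209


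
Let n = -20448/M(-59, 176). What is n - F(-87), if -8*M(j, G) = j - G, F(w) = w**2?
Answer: -1942299/235 ≈ -8265.1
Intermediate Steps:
M(j, G) = -j/8 + G/8 (M(j, G) = -(j - G)/8 = -j/8 + G/8)
n = -163584/235 (n = -20448/(-1/8*(-59) + (1/8)*176) = -20448/(59/8 + 22) = -20448/235/8 = -20448*8/235 = -163584/235 ≈ -696.10)
n - F(-87) = -163584/235 - 1*(-87)**2 = -163584/235 - 1*7569 = -163584/235 - 7569 = -1942299/235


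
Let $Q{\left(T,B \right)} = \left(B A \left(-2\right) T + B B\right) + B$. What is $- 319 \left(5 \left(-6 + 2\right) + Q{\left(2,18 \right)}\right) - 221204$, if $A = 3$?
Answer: $-255018$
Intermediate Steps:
$Q{\left(T,B \right)} = B + B^{2} - 6 B T$ ($Q{\left(T,B \right)} = \left(B 3 \left(-2\right) T + B B\right) + B = \left(3 B \left(-2\right) T + B^{2}\right) + B = \left(- 6 B T + B^{2}\right) + B = \left(B^{2} - 6 B T\right) + B = B + B^{2} - 6 B T$)
$- 319 \left(5 \left(-6 + 2\right) + Q{\left(2,18 \right)}\right) - 221204 = - 319 \left(5 \left(-6 + 2\right) + 18 \left(1 + 18 - 12\right)\right) - 221204 = - 319 \left(5 \left(-4\right) + 18 \left(1 + 18 - 12\right)\right) - 221204 = - 319 \left(-20 + 18 \cdot 7\right) - 221204 = - 319 \left(-20 + 126\right) - 221204 = \left(-319\right) 106 - 221204 = -33814 - 221204 = -255018$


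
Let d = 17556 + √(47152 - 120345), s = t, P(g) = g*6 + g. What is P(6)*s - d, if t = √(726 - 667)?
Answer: -17556 + 42*√59 - I*√73193 ≈ -17233.0 - 270.54*I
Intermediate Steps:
t = √59 ≈ 7.6811
P(g) = 7*g (P(g) = 6*g + g = 7*g)
s = √59 ≈ 7.6811
d = 17556 + I*√73193 (d = 17556 + √(-73193) = 17556 + I*√73193 ≈ 17556.0 + 270.54*I)
P(6)*s - d = (7*6)*√59 - (17556 + I*√73193) = 42*√59 + (-17556 - I*√73193) = -17556 + 42*√59 - I*√73193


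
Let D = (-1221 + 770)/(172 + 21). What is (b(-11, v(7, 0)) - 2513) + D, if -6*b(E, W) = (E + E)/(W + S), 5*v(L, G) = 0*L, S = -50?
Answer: -72821123/28950 ≈ -2515.4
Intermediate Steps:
v(L, G) = 0 (v(L, G) = (0*L)/5 = (⅕)*0 = 0)
D = -451/193 ≈ -2.3368
b(E, W) = -E/(3*(-50 + W)) (b(E, W) = -(E + E)/(6*(W - 50)) = -2*E/(6*(-50 + W)) = -E/(3*(-50 + W)))
(b(-11, v(7, 0)) - 2513) + D = (-1*(-11)/(-150 + 3*0) - 2513) - 451/193 = (-1*(-11)/(-150 + 0) - 2513) - 451/193 = (-1*(-11)/(-150) - 2513) - 451/193 = (-1*(-11)*(-1/150) - 2513) - 451/193 = (-11/150 - 2513) - 451/193 = -376961/150 - 451/193 = -72821123/28950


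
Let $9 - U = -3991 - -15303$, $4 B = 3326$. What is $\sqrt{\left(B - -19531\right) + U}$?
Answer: $\frac{\sqrt{36238}}{2} \approx 95.181$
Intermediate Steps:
$B = \frac{1663}{2}$ ($B = \frac{1}{4} \cdot 3326 = \frac{1663}{2} \approx 831.5$)
$U = -11303$ ($U = 9 - \left(-3991 - -15303\right) = 9 - \left(-3991 + 15303\right) = 9 - 11312 = -11303$)
$\sqrt{\left(B - -19531\right) + U} = \sqrt{\left(\frac{1663}{2} - -19531\right) - 11303} = \sqrt{\left(\frac{1663}{2} + 19531\right) - 11303} = \sqrt{\frac{40725}{2} - 11303} = \sqrt{\frac{18119}{2}} = \frac{\sqrt{36238}}{2}$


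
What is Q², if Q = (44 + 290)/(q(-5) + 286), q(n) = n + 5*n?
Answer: 27889/16384 ≈ 1.7022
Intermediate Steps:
q(n) = 6*n
Q = 167/128 (Q = (44 + 290)/(6*(-5) + 286) = 334/(-30 + 286) = 334/256 = 334*(1/256) = 167/128 ≈ 1.3047)
Q² = (167/128)² = 27889/16384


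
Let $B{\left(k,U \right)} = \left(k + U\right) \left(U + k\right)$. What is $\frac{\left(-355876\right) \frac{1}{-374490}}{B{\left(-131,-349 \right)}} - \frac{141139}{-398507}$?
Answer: $\frac{786893707807}{2221774272000} \approx 0.35417$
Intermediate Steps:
$B{\left(k,U \right)} = \left(U + k\right)^{2}$ ($B{\left(k,U \right)} = \left(U + k\right) \left(U + k\right) = \left(U + k\right)^{2}$)
$\frac{\left(-355876\right) \frac{1}{-374490}}{B{\left(-131,-349 \right)}} - \frac{141139}{-398507} = \frac{\left(-355876\right) \frac{1}{-374490}}{\left(-349 - 131\right)^{2}} - \frac{141139}{-398507} = \frac{\left(-355876\right) \left(- \frac{1}{374490}\right)}{\left(-480\right)^{2}} - - \frac{2663}{7519} = \frac{177938}{187245 \cdot 230400} + \frac{2663}{7519} = \frac{177938}{187245} \cdot \frac{1}{230400} + \frac{2663}{7519} = \frac{88969}{21570624000} + \frac{2663}{7519} = \frac{786893707807}{2221774272000}$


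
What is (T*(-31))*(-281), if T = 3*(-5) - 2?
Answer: -148087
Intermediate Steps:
T = -17 (T = -15 - 2 = -17)
(T*(-31))*(-281) = -17*(-31)*(-281) = 527*(-281) = -148087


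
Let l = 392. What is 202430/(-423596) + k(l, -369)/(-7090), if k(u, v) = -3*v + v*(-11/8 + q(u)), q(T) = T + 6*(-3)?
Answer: 112679436167/6006591280 ≈ 18.759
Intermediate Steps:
q(T) = -18 + T (q(T) = T - 18 = -18 + T)
k(u, v) = -3*v + v*(-155/8 + u) (k(u, v) = -3*v + v*(-11/8 + (-18 + u)) = -3*v + v*(-155/8 + u))
202430/(-423596) + k(l, -369)/(-7090) = 202430/(-423596) + ((⅛)*(-369)*(-179 + 8*392))/(-7090) = 202430*(-1/423596) + ((⅛)*(-369)*(-179 + 3136))*(-1/7090) = -101215/211798 + ((⅛)*(-369)*2957)*(-1/7090) = -101215/211798 - 1091133/8*(-1/7090) = -101215/211798 + 1091133/56720 = 112679436167/6006591280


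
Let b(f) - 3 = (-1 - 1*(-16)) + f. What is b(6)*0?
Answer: 0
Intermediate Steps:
b(f) = 18 + f (b(f) = 3 + ((-1 - 1*(-16)) + f) = 3 + ((-1 + 16) + f) = 3 + (15 + f) = 18 + f)
b(6)*0 = (18 + 6)*0 = 24*0 = 0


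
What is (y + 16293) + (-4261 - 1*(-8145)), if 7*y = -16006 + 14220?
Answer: 139453/7 ≈ 19922.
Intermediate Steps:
y = -1786/7 (y = (-16006 + 14220)/7 = (⅐)*(-1786) = -1786/7 ≈ -255.14)
(y + 16293) + (-4261 - 1*(-8145)) = (-1786/7 + 16293) + (-4261 - 1*(-8145)) = 112265/7 + (-4261 + 8145) = 112265/7 + 3884 = 139453/7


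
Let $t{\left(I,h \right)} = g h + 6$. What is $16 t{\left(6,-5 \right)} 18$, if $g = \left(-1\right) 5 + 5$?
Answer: $1728$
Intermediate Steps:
$g = 0$ ($g = -5 + 5 = 0$)
$t{\left(I,h \right)} = 6$ ($t{\left(I,h \right)} = 0 h + 6 = 0 + 6 = 6$)
$16 t{\left(6,-5 \right)} 18 = 16 \cdot 6 \cdot 18 = 96 \cdot 18 = 1728$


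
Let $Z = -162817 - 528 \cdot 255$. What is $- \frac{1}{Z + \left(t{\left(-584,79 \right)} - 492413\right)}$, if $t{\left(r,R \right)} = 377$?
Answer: $\frac{1}{789493} \approx 1.2666 \cdot 10^{-6}$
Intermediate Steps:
$Z = -297457$ ($Z = -162817 - 134640 = -297457$)
$- \frac{1}{Z + \left(t{\left(-584,79 \right)} - 492413\right)} = - \frac{1}{-297457 + \left(377 - 492413\right)} = - \frac{1}{-297457 - 492036} = - \frac{1}{-789493} = \left(-1\right) \left(- \frac{1}{789493}\right) = \frac{1}{789493}$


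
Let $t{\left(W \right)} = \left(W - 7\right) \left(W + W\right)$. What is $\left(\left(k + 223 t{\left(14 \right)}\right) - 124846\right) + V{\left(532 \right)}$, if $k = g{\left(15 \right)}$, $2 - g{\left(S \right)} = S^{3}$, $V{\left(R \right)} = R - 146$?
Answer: $-84125$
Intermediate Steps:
$V{\left(R \right)} = -146 + R$ ($V{\left(R \right)} = R - 146 = -146 + R$)
$t{\left(W \right)} = 2 W \left(-7 + W\right)$ ($t{\left(W \right)} = \left(-7 + W\right) 2 W = 2 W \left(-7 + W\right)$)
$g{\left(S \right)} = 2 - S^{3}$
$k = -3373$ ($k = 2 - 15^{3} = 2 - 3375 = -3373$)
$\left(\left(k + 223 t{\left(14 \right)}\right) - 124846\right) + V{\left(532 \right)} = \left(\left(-3373 + 223 \cdot 2 \cdot 14 \left(-7 + 14\right)\right) - 124846\right) + \left(-146 + 532\right) = \left(\left(-3373 + 223 \cdot 2 \cdot 14 \cdot 7\right) - 124846\right) + 386 = \left(\left(-3373 + 223 \cdot 196\right) - 124846\right) + 386 = \left(\left(-3373 + 43708\right) - 124846\right) + 386 = \left(40335 - 124846\right) + 386 = -84511 + 386 = -84125$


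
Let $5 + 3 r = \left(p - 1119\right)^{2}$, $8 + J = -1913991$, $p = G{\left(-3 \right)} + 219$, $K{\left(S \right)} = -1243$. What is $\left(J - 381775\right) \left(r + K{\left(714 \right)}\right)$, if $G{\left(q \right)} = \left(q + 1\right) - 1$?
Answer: $-621140787150$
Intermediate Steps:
$G{\left(q \right)} = q$ ($G{\left(q \right)} = \left(1 + q\right) - 1 = q$)
$p = 216$ ($p = -3 + 219 = 216$)
$J = -1913999$ ($J = -8 - 1913991 = -1913999$)
$r = \frac{815404}{3}$ ($r = - \frac{5}{3} + \frac{\left(216 - 1119\right)^{2}}{3} = - \frac{5}{3} + \frac{\left(-903\right)^{2}}{3} = - \frac{5}{3} + \frac{1}{3} \cdot 815409 = - \frac{5}{3} + 271803 = \frac{815404}{3} \approx 2.718 \cdot 10^{5}$)
$\left(J - 381775\right) \left(r + K{\left(714 \right)}\right) = \left(-1913999 - 381775\right) \left(\frac{815404}{3} - 1243\right) = \left(-1913999 - 381775\right) \frac{811675}{3} = \left(-2295774\right) \frac{811675}{3} = -621140787150$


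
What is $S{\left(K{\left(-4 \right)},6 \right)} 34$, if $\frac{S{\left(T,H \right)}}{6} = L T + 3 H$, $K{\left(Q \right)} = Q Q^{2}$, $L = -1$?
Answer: $16728$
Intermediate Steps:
$K{\left(Q \right)} = Q^{3}$
$S{\left(T,H \right)} = - 6 T + 18 H$ ($S{\left(T,H \right)} = 6 \left(- T + 3 H\right) = - 6 T + 18 H$)
$S{\left(K{\left(-4 \right)},6 \right)} 34 = \left(- 6 \left(-4\right)^{3} + 18 \cdot 6\right) 34 = \left(\left(-6\right) \left(-64\right) + 108\right) 34 = \left(384 + 108\right) 34 = 492 \cdot 34 = 16728$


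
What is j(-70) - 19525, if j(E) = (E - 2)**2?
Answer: -14341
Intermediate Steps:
j(E) = (-2 + E)**2
j(-70) - 19525 = (-2 - 70)**2 - 19525 = (-72)**2 - 19525 = 5184 - 19525 = -14341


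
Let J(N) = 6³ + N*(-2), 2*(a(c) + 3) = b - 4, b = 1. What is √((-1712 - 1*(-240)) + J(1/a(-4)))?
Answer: 10*I*√113/3 ≈ 35.434*I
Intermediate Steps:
a(c) = -9/2 (a(c) = -3 + (1 - 4)/2 = -3 + (½)*(-3) = -3 - 3/2 = -9/2)
J(N) = 216 - 2*N
√((-1712 - 1*(-240)) + J(1/a(-4))) = √((-1712 - 1*(-240)) + (216 - 2/(-9/2))) = √((-1712 + 240) + (216 - 2*(-2/9))) = √(-1472 + (216 + 4/9)) = √(-1472 + 1948/9) = √(-11300/9) = 10*I*√113/3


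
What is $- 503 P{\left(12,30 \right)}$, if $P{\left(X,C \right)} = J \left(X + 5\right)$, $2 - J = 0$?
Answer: $-17102$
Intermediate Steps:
$J = 2$ ($J = 2 - 0 = 2 + 0 = 2$)
$P{\left(X,C \right)} = 10 + 2 X$ ($P{\left(X,C \right)} = 2 \left(X + 5\right) = 2 \left(5 + X\right) = 10 + 2 X$)
$- 503 P{\left(12,30 \right)} = - 503 \left(10 + 2 \cdot 12\right) = - 503 \left(10 + 24\right) = \left(-503\right) 34 = -17102$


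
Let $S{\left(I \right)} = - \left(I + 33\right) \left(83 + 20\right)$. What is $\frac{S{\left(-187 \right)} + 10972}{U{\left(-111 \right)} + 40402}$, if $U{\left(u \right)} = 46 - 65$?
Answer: $\frac{26834}{40383} \approx 0.66449$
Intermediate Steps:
$U{\left(u \right)} = -19$ ($U{\left(u \right)} = 46 - 65 = -19$)
$S{\left(I \right)} = -3399 - 103 I$ ($S{\left(I \right)} = - \left(33 + I\right) 103 = - (3399 + 103 I) = -3399 - 103 I$)
$\frac{S{\left(-187 \right)} + 10972}{U{\left(-111 \right)} + 40402} = \frac{\left(-3399 - -19261\right) + 10972}{-19 + 40402} = \frac{\left(-3399 + 19261\right) + 10972}{40383} = \left(15862 + 10972\right) \frac{1}{40383} = 26834 \cdot \frac{1}{40383} = \frac{26834}{40383}$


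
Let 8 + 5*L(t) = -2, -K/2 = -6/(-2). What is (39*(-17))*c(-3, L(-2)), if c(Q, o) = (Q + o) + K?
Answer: 7293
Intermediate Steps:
K = -6 (K = -(-12)/(-2) = -(-12)*(-1)/2 = -2*3 = -6)
L(t) = -2 (L(t) = -8/5 + (1/5)*(-2) = -8/5 - 2/5 = -2)
c(Q, o) = -6 + Q + o (c(Q, o) = (Q + o) - 6 = -6 + Q + o)
(39*(-17))*c(-3, L(-2)) = (39*(-17))*(-6 - 3 - 2) = -663*(-11) = 7293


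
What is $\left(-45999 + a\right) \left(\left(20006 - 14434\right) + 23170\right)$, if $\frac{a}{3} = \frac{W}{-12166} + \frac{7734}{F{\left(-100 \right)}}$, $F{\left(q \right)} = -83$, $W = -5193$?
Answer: $- \frac{95936198710941}{72127} \approx -1.3301 \cdot 10^{9}$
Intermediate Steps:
$a = - \frac{280982475}{1009778}$ ($a = 3 \left(- \frac{5193}{-12166} + \frac{7734}{-83}\right) = 3 \left(\left(-5193\right) \left(- \frac{1}{12166}\right) + 7734 \left(- \frac{1}{83}\right)\right) = 3 \left(\frac{5193}{12166} - \frac{7734}{83}\right) = 3 \left(- \frac{93660825}{1009778}\right) = - \frac{280982475}{1009778} \approx -278.26$)
$\left(-45999 + a\right) \left(\left(20006 - 14434\right) + 23170\right) = \left(-45999 - \frac{280982475}{1009778}\right) \left(\left(20006 - 14434\right) + 23170\right) = - \frac{46729760697 \left(5572 + 23170\right)}{1009778} = \left(- \frac{46729760697}{1009778}\right) 28742 = - \frac{95936198710941}{72127}$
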